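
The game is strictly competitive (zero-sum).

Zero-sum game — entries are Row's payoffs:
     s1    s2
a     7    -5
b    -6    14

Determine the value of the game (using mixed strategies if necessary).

Row minima are -5 and -6, so Row's maximin is -5; column maxima are 7 and 14, so Column's minimax is 7. These differ, so the equilibrium is in mixed strategies.
Let Row play a with probability p. Column is indifferent when 7p − 6(1−p) = −5p + 14(1−p), giving p = 5/8.
Let Column play s1 with probability q. Row is indifferent when 7q − 5(1−q) = −6q + 14(1−q), giving q = 19/32.
The value is 7·(19/32) + (-5)·(13/32) = 17/8.

17/8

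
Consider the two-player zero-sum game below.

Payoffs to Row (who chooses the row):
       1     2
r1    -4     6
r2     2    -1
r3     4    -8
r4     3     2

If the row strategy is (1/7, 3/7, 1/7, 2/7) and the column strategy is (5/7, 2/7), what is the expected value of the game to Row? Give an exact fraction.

58/49

Against (5/7, 2/7), each row's expected payoff is r1: -8/7; r2: 8/7; r3: 4/7; r4: 19/7.
Taking the (1/7, 3/7, 1/7, 2/7)-weighted average: (1/7)·(-8/7) + (3/7)·(8/7) + (1/7)·(4/7) + (2/7)·(19/7) = 58/49.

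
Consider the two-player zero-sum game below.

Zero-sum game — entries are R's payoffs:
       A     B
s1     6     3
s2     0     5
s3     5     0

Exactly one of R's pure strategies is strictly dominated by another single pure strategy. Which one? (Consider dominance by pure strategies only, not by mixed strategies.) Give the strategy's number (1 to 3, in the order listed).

Compare s3 with s1: 6 > 5, 3 > 0.
So s1 strictly dominates s3 for R; s3 is strictly dominated.

3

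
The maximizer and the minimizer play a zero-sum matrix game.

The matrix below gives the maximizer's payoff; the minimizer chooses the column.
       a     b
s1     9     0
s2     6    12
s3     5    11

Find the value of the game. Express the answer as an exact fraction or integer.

Row s3 is strictly dominated by row s2, so the maximizer never plays it.
The remaining 2×2 game on (s1, s2) × (a, b) has no saddle point. Let the maximizer play s1 with probability p; indifference gives 9p + 6(1−p) = 12(1−p), so p = 2/5.
Similarly the minimizer's optimal q on a is 4/5, and the value is 9·(4/5) + (0)·(1/5) = 36/5.

36/5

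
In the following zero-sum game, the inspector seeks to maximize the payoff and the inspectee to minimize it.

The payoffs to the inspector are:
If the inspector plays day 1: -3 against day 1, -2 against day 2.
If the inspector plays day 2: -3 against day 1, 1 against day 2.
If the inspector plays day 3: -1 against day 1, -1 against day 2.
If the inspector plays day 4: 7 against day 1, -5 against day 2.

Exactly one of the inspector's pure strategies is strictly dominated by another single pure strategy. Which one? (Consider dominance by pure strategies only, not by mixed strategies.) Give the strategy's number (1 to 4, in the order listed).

Compare day 1 with day 3: -1 > -3, -1 > -2.
So day 3 strictly dominates day 1 for the inspector; day 1 is strictly dominated.

1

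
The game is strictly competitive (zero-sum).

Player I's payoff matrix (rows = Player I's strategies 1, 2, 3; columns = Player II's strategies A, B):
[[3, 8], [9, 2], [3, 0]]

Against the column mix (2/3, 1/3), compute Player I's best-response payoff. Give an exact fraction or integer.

20/3

1: (3)·(2/3) + (8)·(1/3) = 14/3.
2: (9)·(2/3) + (2)·(1/3) = 20/3.
3: (3)·(2/3) + (0)·(1/3) = 2.
The best pure response is 2 with expected payoff 20/3.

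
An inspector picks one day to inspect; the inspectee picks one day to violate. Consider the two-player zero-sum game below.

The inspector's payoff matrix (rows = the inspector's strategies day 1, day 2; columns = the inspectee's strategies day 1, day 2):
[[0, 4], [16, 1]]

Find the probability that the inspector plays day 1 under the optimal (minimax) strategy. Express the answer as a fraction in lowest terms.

Row minima are 0 and 1, so the inspector's maximin is 1; column maxima are 16 and 4, so the inspectee's minimax is 4. These differ, so the equilibrium is in mixed strategies.
Let the inspector play day 1 with probability p. The inspectee is indifferent when 16(1−p) = 4p + (1−p), giving p = 15/19.

15/19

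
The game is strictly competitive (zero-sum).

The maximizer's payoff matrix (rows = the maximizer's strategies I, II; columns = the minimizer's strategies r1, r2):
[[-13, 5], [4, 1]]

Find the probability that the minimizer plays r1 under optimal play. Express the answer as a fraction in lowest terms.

4/21

Row minima are -13 and 1, so the maximizer's maximin is 1; column maxima are 4 and 5, so the minimizer's minimax is 4. These differ, so the equilibrium is in mixed strategies.
Let the minimizer play r1 with probability q. The maximizer is indifferent when −13q + 5(1−q) = 4q + (1−q), giving q = 4/21.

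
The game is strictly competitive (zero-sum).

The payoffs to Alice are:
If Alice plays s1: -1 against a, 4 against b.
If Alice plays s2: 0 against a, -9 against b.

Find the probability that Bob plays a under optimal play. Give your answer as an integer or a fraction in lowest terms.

Row minima are -1 and -9, so Alice's maximin is -1; column maxima are 0 and 4, so Bob's minimax is 0. These differ, so the equilibrium is in mixed strategies.
Let Bob play a with probability q. Alice is indifferent when −q + 4(1−q) = −9(1−q), giving q = 13/14.

13/14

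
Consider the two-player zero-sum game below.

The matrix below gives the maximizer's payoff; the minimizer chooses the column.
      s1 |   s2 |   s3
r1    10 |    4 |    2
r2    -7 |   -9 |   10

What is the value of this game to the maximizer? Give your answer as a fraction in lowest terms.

Column s1 is strictly dominated by s2 for the minimizer (it gives the maximizer more in every row).
The remaining 2×2 game on (r1, r2) × (s2, s3) has no saddle point. Let the maximizer play r1 with probability p; indifference gives 4p − 9(1−p) = 2p + 10(1−p), so p = 19/21.
Similarly the minimizer's optimal q on s2 is 8/21, and the value is 4·(8/21) + (2)·(13/21) = 58/21.

58/21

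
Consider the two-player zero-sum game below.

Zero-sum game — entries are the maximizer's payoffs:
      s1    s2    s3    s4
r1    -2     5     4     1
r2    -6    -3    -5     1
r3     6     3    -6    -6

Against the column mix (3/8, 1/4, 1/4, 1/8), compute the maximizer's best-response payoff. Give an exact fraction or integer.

r1: (-2)·(3/8) + (5)·(1/4) + (4)·(1/4) + (1)·(1/8) = 13/8.
r2: (-6)·(3/8) + (-3)·(1/4) + (-5)·(1/4) + (1)·(1/8) = -33/8.
r3: (6)·(3/8) + (3)·(1/4) + (-6)·(1/4) + (-6)·(1/8) = 3/4.
The best pure response is r1 with expected payoff 13/8.

13/8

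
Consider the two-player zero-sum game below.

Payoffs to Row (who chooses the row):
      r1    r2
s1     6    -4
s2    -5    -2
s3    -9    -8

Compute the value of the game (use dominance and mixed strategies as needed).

Row s3 is strictly dominated by row s2, so Row never plays it.
The remaining 2×2 game on (s1, s2) × (r1, r2) has no saddle point. Let Row play s1 with probability p; indifference gives 6p − 5(1−p) = −4p − 2(1−p), so p = 3/13.
Similarly Column's optimal q on r1 is 2/13, and the value is 6·(2/13) + (-4)·(11/13) = -32/13.

-32/13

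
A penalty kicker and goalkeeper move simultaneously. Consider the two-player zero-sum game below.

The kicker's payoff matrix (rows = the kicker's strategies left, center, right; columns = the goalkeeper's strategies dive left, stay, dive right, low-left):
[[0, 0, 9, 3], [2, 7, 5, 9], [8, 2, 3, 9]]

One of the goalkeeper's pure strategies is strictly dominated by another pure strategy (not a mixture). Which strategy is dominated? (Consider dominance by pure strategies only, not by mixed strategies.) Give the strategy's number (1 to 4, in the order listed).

The goalkeeper prefers columns that give the kicker less. Compare low-left with dive left: 0 < 3, 2 < 9, 8 < 9.
So dive left strictly dominates low-left for the goalkeeper; low-left is strictly dominated.

4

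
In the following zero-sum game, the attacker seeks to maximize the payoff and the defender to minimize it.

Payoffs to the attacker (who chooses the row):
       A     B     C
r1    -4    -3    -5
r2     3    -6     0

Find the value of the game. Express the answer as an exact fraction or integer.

Column A is strictly dominated by C for the defender (it gives the attacker more in every row).
The remaining 2×2 game on (r1, r2) × (B, C) has no saddle point. Let the attacker play r1 with probability p; indifference gives −3p − 6(1−p) = −5p, so p = 3/4.
Similarly the defender's optimal q on B is 5/8, and the value is -3·(5/8) + (-5)·(3/8) = -15/4.

-15/4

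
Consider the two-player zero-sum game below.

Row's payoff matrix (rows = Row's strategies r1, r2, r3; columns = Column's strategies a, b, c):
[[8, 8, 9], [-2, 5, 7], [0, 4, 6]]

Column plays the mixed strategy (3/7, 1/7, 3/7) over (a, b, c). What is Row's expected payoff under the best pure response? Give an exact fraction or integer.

r1: (8)·(3/7) + (8)·(1/7) + (9)·(3/7) = 59/7.
r2: (-2)·(3/7) + (5)·(1/7) + (7)·(3/7) = 20/7.
r3: (0)·(3/7) + (4)·(1/7) + (6)·(3/7) = 22/7.
The best pure response is r1 with expected payoff 59/7.

59/7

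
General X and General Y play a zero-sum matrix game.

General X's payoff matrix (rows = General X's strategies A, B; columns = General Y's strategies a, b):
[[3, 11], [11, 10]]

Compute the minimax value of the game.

Row minima are 3 and 10, so General X's maximin is 10; column maxima are 11 and 11, so General Y's minimax is 11. These differ, so the equilibrium is in mixed strategies.
Let General X play A with probability p. General Y is indifferent when 3p + 11(1−p) = 11p + 10(1−p), giving p = 1/9.
Let General Y play a with probability q. General X is indifferent when 3q + 11(1−q) = 11q + 10(1−q), giving q = 1/9.
The value is 3·(1/9) + (11)·(8/9) = 91/9.

91/9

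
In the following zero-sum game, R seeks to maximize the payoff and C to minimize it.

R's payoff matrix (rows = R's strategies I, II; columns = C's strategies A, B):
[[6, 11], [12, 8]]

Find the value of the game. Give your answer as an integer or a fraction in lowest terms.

Row minima are 6 and 8, so R's maximin is 8; column maxima are 12 and 11, so C's minimax is 11. These differ, so the equilibrium is in mixed strategies.
Let R play I with probability p. C is indifferent when 6p + 12(1−p) = 11p + 8(1−p), giving p = 4/9.
Let C play A with probability q. R is indifferent when 6q + 11(1−q) = 12q + 8(1−q), giving q = 1/3.
The value is 6·(1/3) + (11)·(2/3) = 28/3.

28/3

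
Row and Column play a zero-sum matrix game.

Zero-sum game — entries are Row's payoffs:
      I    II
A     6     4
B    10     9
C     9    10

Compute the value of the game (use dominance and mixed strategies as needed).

19/2

Row A is strictly dominated by row B, so Row never plays it.
The remaining 2×2 game on (B, C) × (I, II) has no saddle point. Let Row play B with probability p; indifference gives 10p + 9(1−p) = 9p + 10(1−p), so p = 1/2.
Similarly Column's optimal q on I is 1/2, and the value is 10·(1/2) + (9)·(1/2) = 19/2.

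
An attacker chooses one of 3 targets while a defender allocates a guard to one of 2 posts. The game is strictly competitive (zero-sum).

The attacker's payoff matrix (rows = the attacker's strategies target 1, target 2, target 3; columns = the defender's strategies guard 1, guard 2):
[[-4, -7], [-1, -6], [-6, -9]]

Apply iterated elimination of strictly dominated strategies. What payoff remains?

-6

Column guard 1 is strictly dominated by guard 2 for the defender (-7<-4, -6<-1, -9<-6); eliminate guard 1.
Row target 3 is strictly dominated by row target 1 (-7>-9); eliminate target 3.
Row target 1 is strictly dominated by row target 2 (-6>-7); eliminate target 1.
Only (target 2, guard 2) remains, with payoff -6.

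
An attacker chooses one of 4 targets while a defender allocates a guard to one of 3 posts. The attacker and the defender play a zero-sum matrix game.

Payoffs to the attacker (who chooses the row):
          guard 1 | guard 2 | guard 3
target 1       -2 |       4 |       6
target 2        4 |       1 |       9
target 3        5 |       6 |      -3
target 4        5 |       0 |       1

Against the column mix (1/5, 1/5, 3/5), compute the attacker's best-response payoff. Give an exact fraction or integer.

32/5

target 1: (-2)·(1/5) + (4)·(1/5) + (6)·(3/5) = 4.
target 2: (4)·(1/5) + (1)·(1/5) + (9)·(3/5) = 32/5.
target 3: (5)·(1/5) + (6)·(1/5) + (-3)·(3/5) = 2/5.
target 4: (5)·(1/5) + (0)·(1/5) + (1)·(3/5) = 8/5.
The best pure response is target 2 with expected payoff 32/5.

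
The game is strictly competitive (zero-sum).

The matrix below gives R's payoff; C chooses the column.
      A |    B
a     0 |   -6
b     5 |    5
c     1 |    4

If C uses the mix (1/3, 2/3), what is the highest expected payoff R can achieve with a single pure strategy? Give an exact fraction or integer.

a: (0)·(1/3) + (-6)·(2/3) = -4.
b: (5)·(1/3) + (5)·(2/3) = 5.
c: (1)·(1/3) + (4)·(2/3) = 3.
The best pure response is b with expected payoff 5.

5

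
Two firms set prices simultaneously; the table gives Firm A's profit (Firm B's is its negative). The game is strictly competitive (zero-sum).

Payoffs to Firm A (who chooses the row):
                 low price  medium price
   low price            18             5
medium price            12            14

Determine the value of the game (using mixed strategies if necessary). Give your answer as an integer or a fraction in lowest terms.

Row minima are 5 and 12, so Firm A's maximin is 12; column maxima are 18 and 14, so Firm B's minimax is 14. These differ, so the equilibrium is in mixed strategies.
Let Firm A play low price with probability p. Firm B is indifferent when 18p + 12(1−p) = 5p + 14(1−p), giving p = 2/15.
Let Firm B play low price with probability q. Firm A is indifferent when 18q + 5(1−q) = 12q + 14(1−q), giving q = 3/5.
The value is 18·(3/5) + (5)·(2/5) = 64/5.

64/5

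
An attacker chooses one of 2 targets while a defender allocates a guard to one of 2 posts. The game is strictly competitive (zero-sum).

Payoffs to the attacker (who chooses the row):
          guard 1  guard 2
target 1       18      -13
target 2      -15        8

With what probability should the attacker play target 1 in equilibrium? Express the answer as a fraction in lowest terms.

Row minima are -13 and -15, so the attacker's maximin is -13; column maxima are 18 and 8, so the defender's minimax is 8. These differ, so the equilibrium is in mixed strategies.
Let the attacker play target 1 with probability p. The defender is indifferent when 18p − 15(1−p) = −13p + 8(1−p), giving p = 23/54.

23/54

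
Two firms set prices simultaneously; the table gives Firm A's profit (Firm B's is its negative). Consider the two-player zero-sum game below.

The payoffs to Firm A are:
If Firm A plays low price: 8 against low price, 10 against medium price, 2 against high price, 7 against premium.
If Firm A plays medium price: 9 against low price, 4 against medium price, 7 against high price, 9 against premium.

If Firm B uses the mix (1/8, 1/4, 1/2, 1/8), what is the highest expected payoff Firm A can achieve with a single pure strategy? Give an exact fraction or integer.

low price: (8)·(1/8) + (10)·(1/4) + (2)·(1/2) + (7)·(1/8) = 43/8.
medium price: (9)·(1/8) + (4)·(1/4) + (7)·(1/2) + (9)·(1/8) = 27/4.
The best pure response is medium price with expected payoff 27/4.

27/4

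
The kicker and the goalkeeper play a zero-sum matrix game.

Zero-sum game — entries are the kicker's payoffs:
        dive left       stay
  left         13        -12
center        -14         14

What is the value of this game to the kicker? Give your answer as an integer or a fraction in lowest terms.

14/53

Row minima are -12 and -14, so the kicker's maximin is -12; column maxima are 13 and 14, so the goalkeeper's minimax is 13. These differ, so the equilibrium is in mixed strategies.
Let the kicker play left with probability p. The goalkeeper is indifferent when 13p − 14(1−p) = −12p + 14(1−p), giving p = 28/53.
Let the goalkeeper play dive left with probability q. The kicker is indifferent when 13q − 12(1−q) = −14q + 14(1−q), giving q = 26/53.
The value is 13·(26/53) + (-12)·(27/53) = 14/53.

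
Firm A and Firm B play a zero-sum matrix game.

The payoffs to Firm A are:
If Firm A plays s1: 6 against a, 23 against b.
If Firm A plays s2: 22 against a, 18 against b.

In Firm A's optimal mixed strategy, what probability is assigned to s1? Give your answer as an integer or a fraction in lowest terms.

Row minima are 6 and 18, so Firm A's maximin is 18; column maxima are 22 and 23, so Firm B's minimax is 22. These differ, so the equilibrium is in mixed strategies.
Let Firm A play s1 with probability p. Firm B is indifferent when 6p + 22(1−p) = 23p + 18(1−p), giving p = 4/21.

4/21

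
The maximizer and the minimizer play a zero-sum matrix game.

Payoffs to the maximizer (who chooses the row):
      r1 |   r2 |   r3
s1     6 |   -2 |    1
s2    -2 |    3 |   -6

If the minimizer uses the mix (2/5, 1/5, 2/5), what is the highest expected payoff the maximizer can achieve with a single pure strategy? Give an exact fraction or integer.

s1: (6)·(2/5) + (-2)·(1/5) + (1)·(2/5) = 12/5.
s2: (-2)·(2/5) + (3)·(1/5) + (-6)·(2/5) = -13/5.
The best pure response is s1 with expected payoff 12/5.

12/5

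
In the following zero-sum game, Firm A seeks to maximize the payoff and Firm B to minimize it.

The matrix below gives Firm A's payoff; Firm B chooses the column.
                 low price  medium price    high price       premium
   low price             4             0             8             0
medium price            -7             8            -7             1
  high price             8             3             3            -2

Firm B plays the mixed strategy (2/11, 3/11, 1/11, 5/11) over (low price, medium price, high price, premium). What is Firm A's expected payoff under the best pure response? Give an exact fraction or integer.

low price: (4)·(2/11) + (0)·(3/11) + (8)·(1/11) + (0)·(5/11) = 16/11.
medium price: (-7)·(2/11) + (8)·(3/11) + (-7)·(1/11) + (1)·(5/11) = 8/11.
high price: (8)·(2/11) + (3)·(3/11) + (3)·(1/11) + (-2)·(5/11) = 18/11.
The best pure response is high price with expected payoff 18/11.

18/11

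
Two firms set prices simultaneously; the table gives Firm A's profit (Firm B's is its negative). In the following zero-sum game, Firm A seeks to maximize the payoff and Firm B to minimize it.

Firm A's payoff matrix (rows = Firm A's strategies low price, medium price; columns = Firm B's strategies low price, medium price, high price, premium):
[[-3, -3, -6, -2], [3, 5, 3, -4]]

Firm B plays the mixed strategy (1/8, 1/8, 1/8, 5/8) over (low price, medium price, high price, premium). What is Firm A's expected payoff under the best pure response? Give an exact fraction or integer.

low price: (-3)·(1/8) + (-3)·(1/8) + (-6)·(1/8) + (-2)·(5/8) = -11/4.
medium price: (3)·(1/8) + (5)·(1/8) + (3)·(1/8) + (-4)·(5/8) = -9/8.
The best pure response is medium price with expected payoff -9/8.

-9/8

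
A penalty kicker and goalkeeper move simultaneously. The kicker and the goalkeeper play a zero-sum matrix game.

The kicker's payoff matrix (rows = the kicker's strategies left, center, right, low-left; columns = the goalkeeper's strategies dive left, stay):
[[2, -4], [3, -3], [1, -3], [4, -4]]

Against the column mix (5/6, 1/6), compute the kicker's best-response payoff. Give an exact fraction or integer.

8/3

left: (2)·(5/6) + (-4)·(1/6) = 1.
center: (3)·(5/6) + (-3)·(1/6) = 2.
right: (1)·(5/6) + (-3)·(1/6) = 1/3.
low-left: (4)·(5/6) + (-4)·(1/6) = 8/3.
The best pure response is low-left with expected payoff 8/3.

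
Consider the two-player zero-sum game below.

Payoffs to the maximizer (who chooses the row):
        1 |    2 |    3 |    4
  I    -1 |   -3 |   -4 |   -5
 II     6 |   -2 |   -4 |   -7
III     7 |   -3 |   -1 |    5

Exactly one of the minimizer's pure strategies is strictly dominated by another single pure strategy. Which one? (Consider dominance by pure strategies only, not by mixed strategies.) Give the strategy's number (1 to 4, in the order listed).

The minimizer prefers columns that give the maximizer less. Compare 1 with 2: -3 < -1, -2 < 6, -3 < 7.
So 2 strictly dominates 1 for the minimizer; 1 is strictly dominated.

1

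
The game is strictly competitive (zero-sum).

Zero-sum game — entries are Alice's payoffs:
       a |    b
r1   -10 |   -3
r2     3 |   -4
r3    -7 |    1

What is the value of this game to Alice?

Row r1 is strictly dominated by row r3, so Alice never plays it.
The remaining 2×2 game on (r2, r3) × (a, b) has no saddle point. Let Alice play r2 with probability p; indifference gives 3p − 7(1−p) = −4p + (1−p), so p = 8/15.
Similarly Bob's optimal q on a is 1/3, and the value is 3·(1/3) + (-4)·(2/3) = -5/3.

-5/3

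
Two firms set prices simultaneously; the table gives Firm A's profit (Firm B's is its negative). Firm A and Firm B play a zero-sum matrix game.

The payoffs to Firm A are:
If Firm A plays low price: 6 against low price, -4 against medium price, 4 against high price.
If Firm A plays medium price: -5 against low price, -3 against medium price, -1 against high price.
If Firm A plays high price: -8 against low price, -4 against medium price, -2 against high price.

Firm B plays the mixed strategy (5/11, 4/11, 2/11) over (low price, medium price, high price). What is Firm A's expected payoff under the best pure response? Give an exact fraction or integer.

2

low price: (6)·(5/11) + (-4)·(4/11) + (4)·(2/11) = 2.
medium price: (-5)·(5/11) + (-3)·(4/11) + (-1)·(2/11) = -39/11.
high price: (-8)·(5/11) + (-4)·(4/11) + (-2)·(2/11) = -60/11.
The best pure response is low price with expected payoff 2.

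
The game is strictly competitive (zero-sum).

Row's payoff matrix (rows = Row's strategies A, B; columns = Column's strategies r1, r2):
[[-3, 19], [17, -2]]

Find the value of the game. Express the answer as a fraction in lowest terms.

317/41

Row minima are -3 and -2, so Row's maximin is -2; column maxima are 17 and 19, so Column's minimax is 17. These differ, so the equilibrium is in mixed strategies.
Let Row play A with probability p. Column is indifferent when −3p + 17(1−p) = 19p − 2(1−p), giving p = 19/41.
Let Column play r1 with probability q. Row is indifferent when −3q + 19(1−q) = 17q − 2(1−q), giving q = 21/41.
The value is -3·(21/41) + (19)·(20/41) = 317/41.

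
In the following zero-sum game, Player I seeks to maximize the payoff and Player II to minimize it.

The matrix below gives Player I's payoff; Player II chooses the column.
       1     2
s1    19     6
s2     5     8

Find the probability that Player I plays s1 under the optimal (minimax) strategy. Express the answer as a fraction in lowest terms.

3/16

Row minima are 6 and 5, so Player I's maximin is 6; column maxima are 19 and 8, so Player II's minimax is 8. These differ, so the equilibrium is in mixed strategies.
Let Player I play s1 with probability p. Player II is indifferent when 19p + 5(1−p) = 6p + 8(1−p), giving p = 3/16.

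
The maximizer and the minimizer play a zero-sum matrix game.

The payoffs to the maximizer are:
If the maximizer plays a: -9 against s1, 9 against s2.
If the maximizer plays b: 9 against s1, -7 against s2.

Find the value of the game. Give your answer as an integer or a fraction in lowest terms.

Row minima are -9 and -7, so the maximizer's maximin is -7; column maxima are 9 and 9, so the minimizer's minimax is 9. These differ, so the equilibrium is in mixed strategies.
Let the maximizer play a with probability p. The minimizer is indifferent when −9p + 9(1−p) = 9p − 7(1−p), giving p = 8/17.
Let the minimizer play s1 with probability q. The maximizer is indifferent when −9q + 9(1−q) = 9q − 7(1−q), giving q = 8/17.
The value is -9·(8/17) + (9)·(9/17) = 9/17.

9/17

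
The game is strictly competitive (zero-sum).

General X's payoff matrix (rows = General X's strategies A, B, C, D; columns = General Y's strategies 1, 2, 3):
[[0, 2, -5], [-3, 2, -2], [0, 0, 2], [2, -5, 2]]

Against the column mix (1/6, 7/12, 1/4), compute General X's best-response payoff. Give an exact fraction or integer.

1/2

A: (0)·(1/6) + (2)·(7/12) + (-5)·(1/4) = -1/12.
B: (-3)·(1/6) + (2)·(7/12) + (-2)·(1/4) = 1/6.
C: (0)·(1/6) + (0)·(7/12) + (2)·(1/4) = 1/2.
D: (2)·(1/6) + (-5)·(7/12) + (2)·(1/4) = -25/12.
The best pure response is C with expected payoff 1/2.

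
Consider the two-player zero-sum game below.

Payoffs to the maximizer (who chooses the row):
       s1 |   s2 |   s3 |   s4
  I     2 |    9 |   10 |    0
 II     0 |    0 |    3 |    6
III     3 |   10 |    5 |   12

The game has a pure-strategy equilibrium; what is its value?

Row minima: 0, 0, 3 → the maximizer's maximin is 3.
Column maxima: 3, 10, 10, 12 → the minimizer's minimax is 3.
They coincide at (III, s1), so the value is 3.

3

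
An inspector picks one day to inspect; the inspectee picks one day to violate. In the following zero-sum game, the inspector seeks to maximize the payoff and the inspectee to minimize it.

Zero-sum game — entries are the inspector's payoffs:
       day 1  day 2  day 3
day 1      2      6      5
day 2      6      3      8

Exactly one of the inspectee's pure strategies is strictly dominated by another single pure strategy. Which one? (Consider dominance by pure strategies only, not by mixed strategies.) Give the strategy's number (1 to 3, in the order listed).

The inspectee prefers columns that give the inspector less. Compare day 3 with day 1: 2 < 5, 6 < 8.
So day 1 strictly dominates day 3 for the inspectee; day 3 is strictly dominated.

3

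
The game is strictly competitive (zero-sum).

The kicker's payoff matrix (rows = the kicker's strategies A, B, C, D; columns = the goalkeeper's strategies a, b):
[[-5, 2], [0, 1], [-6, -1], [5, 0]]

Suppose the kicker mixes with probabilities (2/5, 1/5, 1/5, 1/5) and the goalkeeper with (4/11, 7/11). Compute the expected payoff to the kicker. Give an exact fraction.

-16/55

Against (4/11, 7/11), each row's expected payoff is A: -6/11; B: 7/11; C: -31/11; D: 20/11.
Taking the (2/5, 1/5, 1/5, 1/5)-weighted average: (2/5)·(-6/11) + (1/5)·(7/11) + (1/5)·(-31/11) + (1/5)·(20/11) = -16/55.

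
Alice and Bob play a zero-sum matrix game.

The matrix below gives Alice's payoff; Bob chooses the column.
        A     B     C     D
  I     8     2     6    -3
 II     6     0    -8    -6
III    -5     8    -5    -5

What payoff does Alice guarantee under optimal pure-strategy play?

-3

Row minima: -3, -8, -5 → Alice's maximin is -3.
Column maxima: 8, 8, 6, -3 → Bob's minimax is -3.
They coincide at (I, D), so the value is -3.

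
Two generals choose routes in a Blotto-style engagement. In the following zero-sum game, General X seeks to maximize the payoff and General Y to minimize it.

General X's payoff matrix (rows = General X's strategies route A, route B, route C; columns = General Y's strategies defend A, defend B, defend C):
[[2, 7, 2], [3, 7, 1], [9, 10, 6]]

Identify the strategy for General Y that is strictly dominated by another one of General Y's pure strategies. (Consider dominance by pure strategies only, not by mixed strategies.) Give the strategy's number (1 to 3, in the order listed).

General Y prefers columns that give General X less. Compare defend B with defend A: 2 < 7, 3 < 7, 9 < 10.
So defend A strictly dominates defend B for General Y; defend B is strictly dominated.

2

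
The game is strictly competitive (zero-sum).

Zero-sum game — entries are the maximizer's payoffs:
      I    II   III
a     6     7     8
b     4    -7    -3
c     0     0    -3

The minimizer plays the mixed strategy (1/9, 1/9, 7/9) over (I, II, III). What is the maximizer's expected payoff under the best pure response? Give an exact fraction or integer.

a: (6)·(1/9) + (7)·(1/9) + (8)·(7/9) = 23/3.
b: (4)·(1/9) + (-7)·(1/9) + (-3)·(7/9) = -8/3.
c: (0)·(1/9) + (0)·(1/9) + (-3)·(7/9) = -7/3.
The best pure response is a with expected payoff 23/3.

23/3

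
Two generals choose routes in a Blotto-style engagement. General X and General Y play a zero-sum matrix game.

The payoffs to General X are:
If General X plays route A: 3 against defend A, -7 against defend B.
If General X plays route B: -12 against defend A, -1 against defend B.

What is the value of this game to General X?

-29/7

Row minima are -7 and -12, so General X's maximin is -7; column maxima are 3 and -1, so General Y's minimax is -1. These differ, so the equilibrium is in mixed strategies.
Let General X play route A with probability p. General Y is indifferent when 3p − 12(1−p) = −7p − (1−p), giving p = 11/21.
Let General Y play defend A with probability q. General X is indifferent when 3q − 7(1−q) = −12q − (1−q), giving q = 2/7.
The value is 3·(2/7) + (-7)·(5/7) = -29/7.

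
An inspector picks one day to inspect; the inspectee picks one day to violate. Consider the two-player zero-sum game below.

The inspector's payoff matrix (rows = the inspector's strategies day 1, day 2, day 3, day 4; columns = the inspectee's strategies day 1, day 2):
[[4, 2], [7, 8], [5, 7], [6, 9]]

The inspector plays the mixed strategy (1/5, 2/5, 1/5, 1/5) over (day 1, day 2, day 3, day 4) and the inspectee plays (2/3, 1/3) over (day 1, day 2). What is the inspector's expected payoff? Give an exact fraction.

Against (2/3, 1/3), each row's expected payoff is day 1: 10/3; day 2: 22/3; day 3: 17/3; day 4: 7.
Taking the (1/5, 2/5, 1/5, 1/5)-weighted average: (1/5)·(10/3) + (2/5)·(22/3) + (1/5)·(17/3) + (1/5)·(7) = 92/15.

92/15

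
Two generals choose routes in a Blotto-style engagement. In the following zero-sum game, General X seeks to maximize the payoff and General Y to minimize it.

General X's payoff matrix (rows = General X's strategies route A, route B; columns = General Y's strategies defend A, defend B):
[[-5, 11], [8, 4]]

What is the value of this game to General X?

27/5

Row minima are -5 and 4, so General X's maximin is 4; column maxima are 8 and 11, so General Y's minimax is 8. These differ, so the equilibrium is in mixed strategies.
Let General X play route A with probability p. General Y is indifferent when −5p + 8(1−p) = 11p + 4(1−p), giving p = 1/5.
Let General Y play defend A with probability q. General X is indifferent when −5q + 11(1−q) = 8q + 4(1−q), giving q = 7/20.
The value is -5·(7/20) + (11)·(13/20) = 27/5.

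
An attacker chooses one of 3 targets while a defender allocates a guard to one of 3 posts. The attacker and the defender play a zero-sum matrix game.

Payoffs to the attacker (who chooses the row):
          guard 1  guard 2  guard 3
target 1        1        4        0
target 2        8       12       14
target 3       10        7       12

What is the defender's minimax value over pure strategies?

The worst case (largest entry) in each column is guard 1: 10, guard 2: 12, guard 3: 14.
The best (smallest) of these is 10.

10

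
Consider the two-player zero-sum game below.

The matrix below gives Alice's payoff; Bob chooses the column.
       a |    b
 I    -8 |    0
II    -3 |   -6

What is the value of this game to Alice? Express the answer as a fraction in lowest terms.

Row minima are -8 and -6, so Alice's maximin is -6; column maxima are -3 and 0, so Bob's minimax is -3. These differ, so the equilibrium is in mixed strategies.
Let Alice play I with probability p. Bob is indifferent when −8p − 3(1−p) = −6(1−p), giving p = 3/11.
Let Bob play a with probability q. Alice is indifferent when −8q = −3q − 6(1−q), giving q = 6/11.
The value is -8·(6/11) + (0)·(5/11) = -48/11.

-48/11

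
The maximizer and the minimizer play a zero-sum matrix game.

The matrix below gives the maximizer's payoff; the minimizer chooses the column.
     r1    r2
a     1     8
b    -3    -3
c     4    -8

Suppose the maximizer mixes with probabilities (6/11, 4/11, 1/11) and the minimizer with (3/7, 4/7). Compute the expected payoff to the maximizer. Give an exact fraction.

Against (3/7, 4/7), each row's expected payoff is a: 5; b: -3; c: -20/7.
Taking the (6/11, 4/11, 1/11)-weighted average: (6/11)·(5) + (4/11)·(-3) + (1/11)·(-20/7) = 106/77.

106/77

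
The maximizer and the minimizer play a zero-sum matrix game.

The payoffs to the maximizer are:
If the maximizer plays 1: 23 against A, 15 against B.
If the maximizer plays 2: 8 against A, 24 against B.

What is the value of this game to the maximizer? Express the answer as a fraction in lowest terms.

Row minima are 15 and 8, so the maximizer's maximin is 15; column maxima are 23 and 24, so the minimizer's minimax is 23. These differ, so the equilibrium is in mixed strategies.
Let the maximizer play 1 with probability p. The minimizer is indifferent when 23p + 8(1−p) = 15p + 24(1−p), giving p = 2/3.
Let the minimizer play A with probability q. The maximizer is indifferent when 23q + 15(1−q) = 8q + 24(1−q), giving q = 3/8.
The value is 23·(3/8) + (15)·(5/8) = 18.

18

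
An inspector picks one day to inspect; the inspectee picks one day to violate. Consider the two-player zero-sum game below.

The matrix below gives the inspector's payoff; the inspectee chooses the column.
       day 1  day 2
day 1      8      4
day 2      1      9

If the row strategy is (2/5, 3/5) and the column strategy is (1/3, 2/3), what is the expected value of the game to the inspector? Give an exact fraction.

Against (1/3, 2/3), each row's expected payoff is day 1: 16/3; day 2: 19/3.
Taking the (2/5, 3/5)-weighted average: (2/5)·(16/3) + (3/5)·(19/3) = 89/15.

89/15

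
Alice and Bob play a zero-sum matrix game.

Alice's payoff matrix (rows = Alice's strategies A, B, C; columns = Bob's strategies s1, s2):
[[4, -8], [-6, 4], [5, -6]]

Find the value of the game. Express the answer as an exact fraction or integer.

-16/21

Row A is strictly dominated by row C, so Alice never plays it.
The remaining 2×2 game on (B, C) × (s1, s2) has no saddle point. Let Alice play B with probability p; indifference gives −6p + 5(1−p) = 4p − 6(1−p), so p = 11/21.
Similarly Bob's optimal q on s1 is 10/21, and the value is -6·(10/21) + (4)·(11/21) = -16/21.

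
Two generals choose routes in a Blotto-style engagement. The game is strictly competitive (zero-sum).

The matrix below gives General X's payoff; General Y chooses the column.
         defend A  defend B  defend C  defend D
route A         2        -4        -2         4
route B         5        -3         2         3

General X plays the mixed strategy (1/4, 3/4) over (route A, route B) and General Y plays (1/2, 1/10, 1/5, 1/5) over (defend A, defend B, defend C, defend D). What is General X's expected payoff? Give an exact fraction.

53/20

Against (1/2, 1/10, 1/5, 1/5), each row's expected payoff is route A: 1; route B: 16/5.
Taking the (1/4, 3/4)-weighted average: (1/4)·(1) + (3/4)·(16/5) = 53/20.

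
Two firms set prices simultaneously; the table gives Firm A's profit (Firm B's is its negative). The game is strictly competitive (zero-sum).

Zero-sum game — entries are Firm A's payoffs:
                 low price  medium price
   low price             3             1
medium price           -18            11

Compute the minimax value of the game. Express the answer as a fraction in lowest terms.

51/31

Row minima are 1 and -18, so Firm A's maximin is 1; column maxima are 3 and 11, so Firm B's minimax is 3. These differ, so the equilibrium is in mixed strategies.
Let Firm A play low price with probability p. Firm B is indifferent when 3p − 18(1−p) = p + 11(1−p), giving p = 29/31.
Let Firm B play low price with probability q. Firm A is indifferent when 3q + (1−q) = −18q + 11(1−q), giving q = 10/31.
The value is 3·(10/31) + (1)·(21/31) = 51/31.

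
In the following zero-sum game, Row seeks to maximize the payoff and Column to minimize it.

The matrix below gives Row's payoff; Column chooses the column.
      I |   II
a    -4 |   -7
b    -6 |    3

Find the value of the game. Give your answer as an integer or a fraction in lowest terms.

Row minima are -7 and -6, so Row's maximin is -6; column maxima are -4 and 3, so Column's minimax is -4. These differ, so the equilibrium is in mixed strategies.
Let Row play a with probability p. Column is indifferent when −4p − 6(1−p) = −7p + 3(1−p), giving p = 3/4.
Let Column play I with probability q. Row is indifferent when −4q − 7(1−q) = −6q + 3(1−q), giving q = 5/6.
The value is -4·(5/6) + (-7)·(1/6) = -9/2.

-9/2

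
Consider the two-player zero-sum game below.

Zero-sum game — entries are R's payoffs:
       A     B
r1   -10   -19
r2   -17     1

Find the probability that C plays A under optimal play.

20/27

Row minima are -19 and -17, so R's maximin is -17; column maxima are -10 and 1, so C's minimax is -10. These differ, so the equilibrium is in mixed strategies.
Let C play A with probability q. R is indifferent when −10q − 19(1−q) = −17q + (1−q), giving q = 20/27.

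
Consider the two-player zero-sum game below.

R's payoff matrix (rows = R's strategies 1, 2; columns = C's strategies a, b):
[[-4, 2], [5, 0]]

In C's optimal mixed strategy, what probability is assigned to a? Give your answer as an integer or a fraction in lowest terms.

2/11

Row minima are -4 and 0, so R's maximin is 0; column maxima are 5 and 2, so C's minimax is 2. These differ, so the equilibrium is in mixed strategies.
Let C play a with probability q. R is indifferent when −4q + 2(1−q) = 5q, giving q = 2/11.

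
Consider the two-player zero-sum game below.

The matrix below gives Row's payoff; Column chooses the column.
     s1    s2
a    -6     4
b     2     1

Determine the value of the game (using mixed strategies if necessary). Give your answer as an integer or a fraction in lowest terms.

Row minima are -6 and 1, so Row's maximin is 1; column maxima are 2 and 4, so Column's minimax is 2. These differ, so the equilibrium is in mixed strategies.
Let Row play a with probability p. Column is indifferent when −6p + 2(1−p) = 4p + (1−p), giving p = 1/11.
Let Column play s1 with probability q. Row is indifferent when −6q + 4(1−q) = 2q + (1−q), giving q = 3/11.
The value is -6·(3/11) + (4)·(8/11) = 14/11.

14/11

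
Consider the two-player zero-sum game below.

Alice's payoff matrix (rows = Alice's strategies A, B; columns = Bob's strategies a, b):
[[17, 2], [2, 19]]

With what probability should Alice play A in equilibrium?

Row minima are 2 and 2, so Alice's maximin is 2; column maxima are 17 and 19, so Bob's minimax is 17. These differ, so the equilibrium is in mixed strategies.
Let Alice play A with probability p. Bob is indifferent when 17p + 2(1−p) = 2p + 19(1−p), giving p = 17/32.

17/32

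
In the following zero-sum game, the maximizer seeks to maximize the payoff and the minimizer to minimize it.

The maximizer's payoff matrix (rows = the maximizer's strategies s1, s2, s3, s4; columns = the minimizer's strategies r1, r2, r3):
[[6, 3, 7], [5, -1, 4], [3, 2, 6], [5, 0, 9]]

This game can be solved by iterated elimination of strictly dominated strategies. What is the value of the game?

Row s2 is strictly dominated by row s1 (6>5, 3>-1, 7>4); eliminate s2.
Row s3 is strictly dominated by row s1 (6>3, 3>2, 7>6); eliminate s3.
Column r1 is strictly dominated by r2 for the minimizer (3<6, 0<5); eliminate r1.
Column r3 is strictly dominated by r2 for the minimizer (3<7, 0<9); eliminate r3.
Row s4 is strictly dominated by row s1 (3>0); eliminate s4.
Only (s1, r2) remains, with payoff 3.

3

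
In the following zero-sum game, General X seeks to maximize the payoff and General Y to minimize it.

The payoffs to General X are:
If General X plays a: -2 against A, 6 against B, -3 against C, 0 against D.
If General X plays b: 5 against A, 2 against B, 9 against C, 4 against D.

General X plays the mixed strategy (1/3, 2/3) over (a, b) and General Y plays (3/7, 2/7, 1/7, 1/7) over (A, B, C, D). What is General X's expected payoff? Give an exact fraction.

67/21

Against (3/7, 2/7, 1/7, 1/7), each row's expected payoff is a: 3/7; b: 32/7.
Taking the (1/3, 2/3)-weighted average: (1/3)·(3/7) + (2/3)·(32/7) = 67/21.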